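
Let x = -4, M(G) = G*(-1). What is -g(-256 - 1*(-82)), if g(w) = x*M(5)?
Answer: -20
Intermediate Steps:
M(G) = -G
g(w) = 20 (g(w) = -(-4)*5 = -4*(-5) = 20)
-g(-256 - 1*(-82)) = -1*20 = -20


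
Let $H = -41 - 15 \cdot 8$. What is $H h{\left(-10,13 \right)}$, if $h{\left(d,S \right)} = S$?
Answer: $-2093$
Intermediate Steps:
$H = -161$ ($H = -41 - 120 = -161$)
$H h{\left(-10,13 \right)} = \left(-161\right) 13 = -2093$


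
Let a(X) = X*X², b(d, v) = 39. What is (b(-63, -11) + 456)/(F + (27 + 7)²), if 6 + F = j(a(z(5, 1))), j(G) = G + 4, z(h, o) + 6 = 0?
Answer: 495/938 ≈ 0.52772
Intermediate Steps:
z(h, o) = -6 (z(h, o) = -6 + 0 = -6)
a(X) = X³
j(G) = 4 + G
F = -218 (F = -6 + (4 + (-6)³) = -6 + (4 - 216) = -6 - 212 = -218)
(b(-63, -11) + 456)/(F + (27 + 7)²) = (39 + 456)/(-218 + (27 + 7)²) = 495/(-218 + 34²) = 495/(-218 + 1156) = 495/938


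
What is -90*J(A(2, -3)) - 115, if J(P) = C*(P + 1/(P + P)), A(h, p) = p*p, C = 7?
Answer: -5820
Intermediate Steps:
A(h, p) = p²
J(P) = 7*P + 7/(2*P) (J(P) = 7*(P + 1/(P + P)) = 7*(P + 1/(2*P)) = 7*P + 7/(2*P))
-90*J(A(2, -3)) - 115 = -90*(7*(-3)² + 7/(2*((-3)²))) - 115 = -90*(7*9 + (7/2)/9) - 115 = -90*(63 + (7/2)*(⅑)) - 115 = -90*(63 + 7/18) - 115 = -90*1141/18 - 115 = -5705 - 115 = -5820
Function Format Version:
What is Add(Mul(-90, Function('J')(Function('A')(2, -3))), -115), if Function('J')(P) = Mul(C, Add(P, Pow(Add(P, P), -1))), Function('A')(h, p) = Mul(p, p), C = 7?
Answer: -5820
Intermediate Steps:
Function('A')(h, p) = Pow(p, 2)
Function('J')(P) = Add(Mul(7, P), Mul(Rational(7, 2), Pow(P, -1))) (Function('J')(P) = Mul(7, Add(P, Pow(Add(P, P), -1))) = Mul(7, Add(P, Pow(Mul(2, P), -1))) = Mul(7, Add(P, Mul(Rational(1, 2), Pow(P, -1)))) = Add(Mul(7, P), Mul(Rational(7, 2), Pow(P, -1))))
Add(Mul(-90, Function('J')(Function('A')(2, -3))), -115) = Add(Mul(-90, Add(Mul(7, Pow(-3, 2)), Mul(Rational(7, 2), Pow(Pow(-3, 2), -1)))), -115) = Add(Mul(-90, Add(Mul(7, 9), Mul(Rational(7, 2), Pow(9, -1)))), -115) = Add(Mul(-90, Add(63, Mul(Rational(7, 2), Rational(1, 9)))), -115) = Add(Mul(-90, Add(63, Rational(7, 18))), -115) = Add(Mul(-90, Rational(1141, 18)), -115) = Add(-5705, -115) = -5820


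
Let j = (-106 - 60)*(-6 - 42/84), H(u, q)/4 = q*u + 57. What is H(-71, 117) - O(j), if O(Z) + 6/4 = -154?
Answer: -65689/2 ≈ -32845.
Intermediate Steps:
H(u, q) = 228 + 4*q*u (H(u, q) = 4*(q*u + 57) = 4*(57 + q*u) = 228 + 4*q*u)
j = 1079 (j = -166*(-6 - 42*1/84) = -166*(-6 - ½) = -166*(-13/2) = 1079)
O(Z) = -311/2 (O(Z) = -3/2 - 154 = -311/2)
H(-71, 117) - O(j) = (228 + 4*117*(-71)) - 1*(-311/2) = (228 - 33228) + 311/2 = -33000 + 311/2 = -65689/2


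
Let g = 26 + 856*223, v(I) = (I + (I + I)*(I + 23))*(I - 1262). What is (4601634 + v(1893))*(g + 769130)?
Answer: 4399934428498812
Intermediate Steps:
v(I) = (-1262 + I)*(I + 2*I*(23 + I)) (v(I) = (I + (2*I)*(23 + I))*(-1262 + I) = (I + 2*I*(23 + I))*(-1262 + I) = (-1262 + I)*(I + 2*I*(23 + I)))
g = 190914 (g = 26 + 190888 = 190914)
(4601634 + v(1893))*(g + 769130) = (4601634 + 1893*(-59314 - 2477*1893 + 2*1893²))*(190914 + 769130) = (4601634 + 1893*(-59314 - 4688961 + 2*3583449))*960044 = (4601634 + 1893*(-59314 - 4688961 + 7166898))*960044 = (4601634 + 1893*2418623)*960044 = (4601634 + 4578453339)*960044 = 4583054973*960044 = 4399934428498812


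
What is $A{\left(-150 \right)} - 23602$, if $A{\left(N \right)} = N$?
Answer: $-23752$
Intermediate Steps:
$A{\left(-150 \right)} - 23602 = -150 - 23602 = -23752$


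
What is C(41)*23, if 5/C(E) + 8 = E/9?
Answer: -1035/31 ≈ -33.387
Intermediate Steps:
C(E) = 5/(-8 + E/9)
C(41)*23 = (45/(-72 + 41))*23 = (45/(-31))*23 = (45*(-1/31))*23 = -45/31*23 = -1035/31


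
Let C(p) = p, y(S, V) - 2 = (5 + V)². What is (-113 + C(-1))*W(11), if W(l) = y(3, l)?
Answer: -29412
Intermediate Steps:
y(S, V) = 2 + (5 + V)²
W(l) = 2 + (5 + l)²
(-113 + C(-1))*W(11) = (-113 - 1)*(2 + (5 + 11)²) = -114*(2 + 16²) = -114*(2 + 256) = -114*258 = -29412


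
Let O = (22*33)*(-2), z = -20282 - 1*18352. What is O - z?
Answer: 37182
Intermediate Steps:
z = -38634 (z = -20282 - 18352 = -38634)
O = -1452 (O = 726*(-2) = -1452)
O - z = -1452 - 1*(-38634) = -1452 + 38634 = 37182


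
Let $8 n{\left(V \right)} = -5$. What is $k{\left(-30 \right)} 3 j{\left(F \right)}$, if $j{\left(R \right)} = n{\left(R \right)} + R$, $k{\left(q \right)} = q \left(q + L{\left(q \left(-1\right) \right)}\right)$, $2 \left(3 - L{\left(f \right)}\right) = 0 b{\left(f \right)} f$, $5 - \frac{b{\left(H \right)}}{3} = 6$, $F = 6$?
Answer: $\frac{52245}{4} \approx 13061.0$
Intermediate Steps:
$n{\left(V \right)} = - \frac{5}{8}$ ($n{\left(V \right)} = \frac{1}{8} \left(-5\right) = - \frac{5}{8}$)
$b{\left(H \right)} = -3$ ($b{\left(H \right)} = 15 - 18 = -3$)
$L{\left(f \right)} = 3$ ($L{\left(f \right)} = 3 - \frac{0 \left(-3\right) f}{2} = 3 - \frac{0 f}{2} = 3 - 0 = 3 + 0 = 3$)
$k{\left(q \right)} = q \left(3 + q\right)$ ($k{\left(q \right)} = q \left(q + 3\right) = q \left(3 + q\right)$)
$j{\left(R \right)} = - \frac{5}{8} + R$
$k{\left(-30 \right)} 3 j{\left(F \right)} = - 30 \left(3 - 30\right) 3 \left(- \frac{5}{8} + 6\right) = \left(-30\right) \left(-27\right) 3 \cdot \frac{43}{8} = 810 \cdot \frac{129}{8} = \frac{52245}{4}$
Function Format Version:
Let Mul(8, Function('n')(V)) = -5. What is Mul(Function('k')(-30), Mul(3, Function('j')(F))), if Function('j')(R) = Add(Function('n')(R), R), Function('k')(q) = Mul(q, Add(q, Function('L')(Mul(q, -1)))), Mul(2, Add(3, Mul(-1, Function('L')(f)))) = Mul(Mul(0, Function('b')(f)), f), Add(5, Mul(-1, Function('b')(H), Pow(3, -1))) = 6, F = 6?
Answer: Rational(52245, 4) ≈ 13061.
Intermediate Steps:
Function('n')(V) = Rational(-5, 8) (Function('n')(V) = Mul(Rational(1, 8), -5) = Rational(-5, 8))
Function('b')(H) = -3 (Function('b')(H) = Add(15, Mul(-3, 6)) = Add(15, -18) = -3)
Function('L')(f) = 3 (Function('L')(f) = Add(3, Mul(Rational(-1, 2), Mul(Mul(0, -3), f))) = Add(3, Mul(Rational(-1, 2), Mul(0, f))) = Add(3, Mul(Rational(-1, 2), 0)) = Add(3, 0) = 3)
Function('k')(q) = Mul(q, Add(3, q)) (Function('k')(q) = Mul(q, Add(q, 3)) = Mul(q, Add(3, q)))
Function('j')(R) = Add(Rational(-5, 8), R)
Mul(Function('k')(-30), Mul(3, Function('j')(F))) = Mul(Mul(-30, Add(3, -30)), Mul(3, Add(Rational(-5, 8), 6))) = Mul(Mul(-30, -27), Mul(3, Rational(43, 8))) = Mul(810, Rational(129, 8)) = Rational(52245, 4)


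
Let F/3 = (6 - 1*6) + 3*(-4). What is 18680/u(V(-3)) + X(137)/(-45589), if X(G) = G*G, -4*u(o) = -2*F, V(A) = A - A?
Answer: -425970181/410301 ≈ -1038.2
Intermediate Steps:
V(A) = 0
F = -36 (F = 3*((6 - 1*6) + 3*(-4)) = 3*((6 - 6) - 12) = 3*(0 - 12) = 3*(-12) = -36)
u(o) = -18 (u(o) = -(-1)*(-36)/2 = -1/4*72 = -18)
X(G) = G**2
18680/u(V(-3)) + X(137)/(-45589) = 18680/(-18) + 137**2/(-45589) = 18680*(-1/18) + 18769*(-1/45589) = -9340/9 - 18769/45589 = -425970181/410301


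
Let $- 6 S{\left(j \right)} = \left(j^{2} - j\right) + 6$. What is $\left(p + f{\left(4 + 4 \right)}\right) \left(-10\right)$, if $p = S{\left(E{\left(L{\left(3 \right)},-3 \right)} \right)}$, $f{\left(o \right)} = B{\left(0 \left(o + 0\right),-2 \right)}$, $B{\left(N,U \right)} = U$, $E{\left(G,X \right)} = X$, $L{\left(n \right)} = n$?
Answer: $50$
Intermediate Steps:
$S{\left(j \right)} = -1 - \frac{j^{2}}{6} + \frac{j}{6}$ ($S{\left(j \right)} = - \frac{\left(j^{2} - j\right) + 6}{6} = - \frac{6 + j^{2} - j}{6} = -1 - \frac{j^{2}}{6} + \frac{j}{6}$)
$f{\left(o \right)} = -2$
$p = -3$ ($p = -1 - \frac{\left(-3\right)^{2}}{6} + \frac{1}{6} \left(-3\right) = -1 - \frac{3}{2} - \frac{1}{2} = -3$)
$\left(p + f{\left(4 + 4 \right)}\right) \left(-10\right) = \left(-3 - 2\right) \left(-10\right) = \left(-5\right) \left(-10\right) = 50$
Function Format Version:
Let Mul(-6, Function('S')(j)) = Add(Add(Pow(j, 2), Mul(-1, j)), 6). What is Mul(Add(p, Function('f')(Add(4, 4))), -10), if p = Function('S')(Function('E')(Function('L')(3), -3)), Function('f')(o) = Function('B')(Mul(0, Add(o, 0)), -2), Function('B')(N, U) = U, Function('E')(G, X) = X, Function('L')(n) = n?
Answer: 50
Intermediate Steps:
Function('S')(j) = Add(-1, Mul(Rational(-1, 6), Pow(j, 2)), Mul(Rational(1, 6), j)) (Function('S')(j) = Mul(Rational(-1, 6), Add(Add(Pow(j, 2), Mul(-1, j)), 6)) = Mul(Rational(-1, 6), Add(6, Pow(j, 2), Mul(-1, j))) = Add(-1, Mul(Rational(-1, 6), Pow(j, 2)), Mul(Rational(1, 6), j)))
Function('f')(o) = -2
p = -3 (p = Add(-1, Mul(Rational(-1, 6), Pow(-3, 2)), Mul(Rational(1, 6), -3)) = Add(-1, Mul(Rational(-1, 6), 9), Rational(-1, 2)) = Add(-1, Rational(-3, 2), Rational(-1, 2)) = -3)
Mul(Add(p, Function('f')(Add(4, 4))), -10) = Mul(Add(-3, -2), -10) = Mul(-5, -10) = 50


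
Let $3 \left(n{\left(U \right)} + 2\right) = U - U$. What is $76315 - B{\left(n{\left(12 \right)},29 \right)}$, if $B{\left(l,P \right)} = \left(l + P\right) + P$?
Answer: $76259$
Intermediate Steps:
$n{\left(U \right)} = -2$ ($n{\left(U \right)} = -2 + \frac{U - U}{3} = -2 + \frac{1}{3} \cdot 0 = -2 + 0 = -2$)
$B{\left(l,P \right)} = l + 2 P$ ($B{\left(l,P \right)} = \left(P + l\right) + P = l + 2 P$)
$76315 - B{\left(n{\left(12 \right)},29 \right)} = 76315 - \left(-2 + 2 \cdot 29\right) = 76315 - \left(-2 + 58\right) = 76315 - 56 = 76259$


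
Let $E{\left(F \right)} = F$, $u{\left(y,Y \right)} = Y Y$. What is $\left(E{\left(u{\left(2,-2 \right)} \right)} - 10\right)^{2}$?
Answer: $36$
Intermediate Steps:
$u{\left(y,Y \right)} = Y^{2}$
$\left(E{\left(u{\left(2,-2 \right)} \right)} - 10\right)^{2} = \left(\left(-2\right)^{2} - 10\right)^{2} = \left(4 - 10\right)^{2} = \left(-6\right)^{2} = 36$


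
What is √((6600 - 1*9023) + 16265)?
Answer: 3*√1538 ≈ 117.65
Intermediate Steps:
√((6600 - 1*9023) + 16265) = √((6600 - 9023) + 16265) = √(-2423 + 16265) = √13842 = 3*√1538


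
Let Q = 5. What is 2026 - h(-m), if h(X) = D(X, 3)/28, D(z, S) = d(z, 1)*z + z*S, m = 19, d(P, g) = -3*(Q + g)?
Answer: 56443/28 ≈ 2015.8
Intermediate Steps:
d(P, g) = -15 - 3*g (d(P, g) = -3*(5 + g) = -15 - 3*g)
D(z, S) = -18*z + S*z (D(z, S) = (-15 - 3*1)*z + z*S = (-15 - 3)*z + S*z = -18*z + S*z)
h(X) = -15*X/28 (h(X) = (X*(-18 + 3))/28 = (X*(-15))*(1/28) = -15*X*(1/28) = -15*X/28)
2026 - h(-m) = 2026 - (-15)*(-1*19)/28 = 2026 - (-15)*(-19)/28 = 2026 - 1*285/28 = 2026 - 285/28 = 56443/28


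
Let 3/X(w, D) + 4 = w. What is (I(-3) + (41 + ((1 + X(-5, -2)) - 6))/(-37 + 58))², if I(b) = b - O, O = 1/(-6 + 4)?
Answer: 10201/15876 ≈ 0.64254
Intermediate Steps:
X(w, D) = 3/(-4 + w)
O = -½ (O = 1/(-2) = -½ ≈ -0.50000)
I(b) = ½ + b (I(b) = b - 1*(-½) = b + ½ = ½ + b)
(I(-3) + (41 + ((1 + X(-5, -2)) - 6))/(-37 + 58))² = ((½ - 3) + (41 + ((1 + 3/(-4 - 5)) - 6))/(-37 + 58))² = (-5/2 + (41 + ((1 + 3/(-9)) - 6))/21)² = (-5/2 + (41 + ((1 + 3*(-⅑)) - 6))*(1/21))² = (-5/2 + (41 + ((1 - ⅓) - 6))*(1/21))² = (-5/2 + (41 + (⅔ - 6))*(1/21))² = (-5/2 + (41 - 16/3)*(1/21))² = (-5/2 + (107/3)*(1/21))² = (-5/2 + 107/63)² = (-101/126)² = 10201/15876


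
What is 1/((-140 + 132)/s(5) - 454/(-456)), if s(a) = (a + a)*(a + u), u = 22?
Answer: 10260/9911 ≈ 1.0352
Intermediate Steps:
s(a) = 2*a*(22 + a) (s(a) = (a + a)*(a + 22) = (2*a)*(22 + a) = 2*a*(22 + a))
1/((-140 + 132)/s(5) - 454/(-456)) = 1/((-140 + 132)/((2*5*(22 + 5))) - 454/(-456)) = 1/(-8/(2*5*27) - 454*(-1/456)) = 1/(-8/270 + 227/228) = 1/(-8*1/270 + 227/228) = 1/(-4/135 + 227/228) = 1/(9911/10260) = 10260/9911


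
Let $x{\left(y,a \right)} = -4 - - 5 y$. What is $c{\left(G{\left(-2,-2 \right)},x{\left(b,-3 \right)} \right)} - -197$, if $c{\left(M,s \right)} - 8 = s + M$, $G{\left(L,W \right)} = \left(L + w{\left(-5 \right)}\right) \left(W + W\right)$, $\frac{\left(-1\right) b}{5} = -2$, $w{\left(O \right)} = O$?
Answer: $279$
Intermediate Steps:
$b = 10$ ($b = \left(-5\right) \left(-2\right) = 10$)
$x{\left(y,a \right)} = -4 + 5 y$
$G{\left(L,W \right)} = 2 W \left(-5 + L\right)$ ($G{\left(L,W \right)} = \left(L - 5\right) \left(W + W\right) = \left(-5 + L\right) 2 W = 2 W \left(-5 + L\right)$)
$c{\left(M,s \right)} = 8 + M + s$ ($c{\left(M,s \right)} = 8 + \left(s + M\right) = 8 + \left(M + s\right) = 8 + M + s$)
$c{\left(G{\left(-2,-2 \right)},x{\left(b,-3 \right)} \right)} - -197 = \left(8 + 2 \left(-2\right) \left(-5 - 2\right) + \left(-4 + 5 \cdot 10\right)\right) - -197 = \left(8 + 2 \left(-2\right) \left(-7\right) + \left(-4 + 50\right)\right) + 197 = \left(8 + 28 + 46\right) + 197 = 82 + 197 = 279$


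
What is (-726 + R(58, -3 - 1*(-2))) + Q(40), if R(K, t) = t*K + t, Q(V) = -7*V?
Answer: -1065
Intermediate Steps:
R(K, t) = t + K*t (R(K, t) = K*t + t = t + K*t)
(-726 + R(58, -3 - 1*(-2))) + Q(40) = (-726 + (-3 - 1*(-2))*(1 + 58)) - 7*40 = (-726 + (-3 + 2)*59) - 280 = (-726 - 1*59) - 280 = (-726 - 59) - 280 = -785 - 280 = -1065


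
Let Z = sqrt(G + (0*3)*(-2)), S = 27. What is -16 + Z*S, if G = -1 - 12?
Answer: -16 + 27*I*sqrt(13) ≈ -16.0 + 97.35*I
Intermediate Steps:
G = -13
Z = I*sqrt(13) (Z = sqrt(-13 + (0*3)*(-2)) = sqrt(-13 + 0*(-2)) = sqrt(-13 + 0) = sqrt(-13) = I*sqrt(13) ≈ 3.6056*I)
-16 + Z*S = -16 + (I*sqrt(13))*27 = -16 + 27*I*sqrt(13)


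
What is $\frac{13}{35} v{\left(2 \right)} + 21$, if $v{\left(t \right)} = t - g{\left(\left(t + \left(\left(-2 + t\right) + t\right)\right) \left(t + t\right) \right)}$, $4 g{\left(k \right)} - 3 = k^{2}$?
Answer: $- \frac{323}{140} \approx -2.3071$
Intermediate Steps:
$g{\left(k \right)} = \frac{3}{4} + \frac{k^{2}}{4}$
$v{\left(t \right)} = - \frac{3}{4} + t - t^{2} \left(-2 + 3 t\right)^{2}$ ($v{\left(t \right)} = t - \left(\frac{3}{4} + \frac{\left(\left(t + \left(\left(-2 + t\right) + t\right)\right) \left(t + t\right)\right)^{2}}{4}\right) = t - \left(\frac{3}{4} + \frac{\left(\left(t + \left(-2 + 2 t\right)\right) 2 t\right)^{2}}{4}\right) = t - \left(\frac{3}{4} + \frac{\left(\left(-2 + 3 t\right) 2 t\right)^{2}}{4}\right) = t - \left(\frac{3}{4} + \frac{\left(2 t \left(-2 + 3 t\right)\right)^{2}}{4}\right) = t - \left(\frac{3}{4} + \frac{4 t^{2} \left(-2 + 3 t\right)^{2}}{4}\right) = t - \left(\frac{3}{4} + t^{2} \left(-2 + 3 t\right)^{2}\right) = - \frac{3}{4} + t - t^{2} \left(-2 + 3 t\right)^{2}$)
$\frac{13}{35} v{\left(2 \right)} + 21 = \frac{13}{35} \left(- \frac{3}{4} + 2 - 2^{2} \left(-2 + 3 \cdot 2\right)^{2}\right) + 21 = 13 \cdot \frac{1}{35} \left(- \frac{3}{4} + 2 - 4 \left(-2 + 6\right)^{2}\right) + 21 = \frac{13 \left(- \frac{3}{4} + 2 - 4 \cdot 4^{2}\right)}{35} + 21 = \frac{13 \left(- \frac{3}{4} + 2 - 4 \cdot 16\right)}{35} + 21 = \frac{13 \left(- \frac{3}{4} + 2 - 64\right)}{35} + 21 = \frac{13}{35} \left(- \frac{251}{4}\right) + 21 = - \frac{3263}{140} + 21 = - \frac{323}{140}$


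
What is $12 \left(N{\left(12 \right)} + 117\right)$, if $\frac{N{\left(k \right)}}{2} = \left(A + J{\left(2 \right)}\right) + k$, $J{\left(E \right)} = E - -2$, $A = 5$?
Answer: $1908$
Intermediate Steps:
$J{\left(E \right)} = 2 + E$ ($J{\left(E \right)} = E + 2 = 2 + E$)
$N{\left(k \right)} = 18 + 2 k$ ($N{\left(k \right)} = 2 \left(\left(5 + \left(2 + 2\right)\right) + k\right) = 2 \left(\left(5 + 4\right) + k\right) = 2 \left(9 + k\right) = 18 + 2 k$)
$12 \left(N{\left(12 \right)} + 117\right) = 12 \left(\left(18 + 2 \cdot 12\right) + 117\right) = 12 \left(\left(18 + 24\right) + 117\right) = 12 \left(42 + 117\right) = 12 \cdot 159 = 1908$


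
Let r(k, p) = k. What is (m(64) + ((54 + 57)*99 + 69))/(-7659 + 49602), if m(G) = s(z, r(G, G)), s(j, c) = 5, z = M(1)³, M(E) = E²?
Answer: 11063/41943 ≈ 0.26376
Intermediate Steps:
z = 1 (z = (1²)³ = 1³ = 1)
m(G) = 5
(m(64) + ((54 + 57)*99 + 69))/(-7659 + 49602) = (5 + ((54 + 57)*99 + 69))/(-7659 + 49602) = (5 + (111*99 + 69))/41943 = (5 + (10989 + 69))*(1/41943) = (5 + 11058)*(1/41943) = 11063*(1/41943) = 11063/41943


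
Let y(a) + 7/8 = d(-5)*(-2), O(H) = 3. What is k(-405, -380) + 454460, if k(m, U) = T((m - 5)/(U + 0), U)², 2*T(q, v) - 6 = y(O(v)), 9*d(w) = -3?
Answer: 1047095161/2304 ≈ 4.5447e+5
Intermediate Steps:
d(w) = -⅓ (d(w) = (⅑)*(-3) = -⅓)
y(a) = -5/24 (y(a) = -7/8 - ⅓*(-2) = -7/8 + ⅔ = -5/24)
T(q, v) = 139/48 (T(q, v) = 3 + (½)*(-5/24) = 3 - 5/48 = 139/48)
k(m, U) = 19321/2304 (k(m, U) = (139/48)² = 19321/2304)
k(-405, -380) + 454460 = 19321/2304 + 454460 = 1047095161/2304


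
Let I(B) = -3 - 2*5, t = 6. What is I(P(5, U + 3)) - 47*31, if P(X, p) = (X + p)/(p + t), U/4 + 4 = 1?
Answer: -1470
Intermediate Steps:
U = -12 (U = -16 + 4*1 = -16 + 4 = -12)
P(X, p) = (X + p)/(6 + p) (P(X, p) = (X + p)/(p + 6) = (X + p)/(6 + p))
I(B) = -13 (I(B) = -3 - 10 = -13)
I(P(5, U + 3)) - 47*31 = -13 - 47*31 = -13 - 1457 = -1470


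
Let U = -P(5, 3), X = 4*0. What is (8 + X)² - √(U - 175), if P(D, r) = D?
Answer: 64 - 6*I*√5 ≈ 64.0 - 13.416*I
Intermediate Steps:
X = 0
U = -5 (U = -1*5 = -5)
(8 + X)² - √(U - 175) = (8 + 0)² - √(-5 - 175) = 8² - √(-180) = 64 - 6*I*√5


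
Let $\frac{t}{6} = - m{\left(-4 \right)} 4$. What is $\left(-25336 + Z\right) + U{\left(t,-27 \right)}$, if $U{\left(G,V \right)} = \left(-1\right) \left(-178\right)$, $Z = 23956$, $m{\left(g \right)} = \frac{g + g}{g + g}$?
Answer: $-1202$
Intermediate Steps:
$m{\left(g \right)} = 1$ ($m{\left(g \right)} = \frac{2 g}{2 g} = 2 g \frac{1}{2 g} = 1$)
$t = -24$ ($t = 6 \left(-1\right) 1 \cdot 4 = 6 \left(\left(-1\right) 4\right) = 6 \left(-4\right) = -24$)
$U{\left(G,V \right)} = 178$
$\left(-25336 + Z\right) + U{\left(t,-27 \right)} = \left(-25336 + 23956\right) + 178 = -1380 + 178 = -1202$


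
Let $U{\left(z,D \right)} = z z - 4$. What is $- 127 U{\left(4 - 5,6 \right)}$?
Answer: $381$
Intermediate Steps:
$U{\left(z,D \right)} = -4 + z^{2}$ ($U{\left(z,D \right)} = z^{2} - 4 = -4 + z^{2}$)
$- 127 U{\left(4 - 5,6 \right)} = - 127 \left(-4 + \left(4 - 5\right)^{2}\right) = - 127 \left(-4 + \left(-1\right)^{2}\right) = - 127 \left(-4 + 1\right) = \left(-127\right) \left(-3\right) = 381$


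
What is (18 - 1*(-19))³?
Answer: 50653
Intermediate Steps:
(18 - 1*(-19))³ = (18 + 19)³ = 37³ = 50653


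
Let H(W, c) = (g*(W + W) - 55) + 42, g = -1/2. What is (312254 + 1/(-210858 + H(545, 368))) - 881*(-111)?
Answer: 86690073719/211416 ≈ 4.1005e+5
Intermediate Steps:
g = -½ (g = -1*½ = -½ ≈ -0.50000)
H(W, c) = -13 - W (H(W, c) = (-(W + W)/2 - 55) + 42 = (-W - 55) + 42 = (-55 - W) + 42 = -13 - W)
(312254 + 1/(-210858 + H(545, 368))) - 881*(-111) = (312254 + 1/(-210858 + (-13 - 1*545))) - 881*(-111) = (312254 + 1/(-210858 + (-13 - 545))) + 97791 = (312254 + 1/(-210858 - 558)) + 97791 = (312254 + 1/(-211416)) + 97791 = (312254 - 1/211416) + 97791 = 66015491663/211416 + 97791 = 86690073719/211416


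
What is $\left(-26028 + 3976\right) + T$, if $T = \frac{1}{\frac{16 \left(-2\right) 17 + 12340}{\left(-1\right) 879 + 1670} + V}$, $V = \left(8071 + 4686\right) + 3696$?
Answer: $- \frac{287251975397}{13026119} \approx -22052.0$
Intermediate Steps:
$V = 16453$ ($V = 12757 + 3696 = 16453$)
$T = \frac{791}{13026119}$ ($T = \frac{1}{\frac{16 \left(-2\right) 17 + 12340}{\left(-1\right) 879 + 1670} + 16453} = \frac{1}{\frac{\left(-32\right) 17 + 12340}{-879 + 1670} + 16453} = \frac{1}{\frac{-544 + 12340}{791} + 16453} = \frac{1}{11796 \cdot \frac{1}{791} + 16453} = \frac{1}{\frac{11796}{791} + 16453} = \frac{1}{\frac{13026119}{791}} = \frac{791}{13026119} \approx 6.0724 \cdot 10^{-5}$)
$\left(-26028 + 3976\right) + T = \left(-26028 + 3976\right) + \frac{791}{13026119} = -22052 + \frac{791}{13026119} = - \frac{287251975397}{13026119}$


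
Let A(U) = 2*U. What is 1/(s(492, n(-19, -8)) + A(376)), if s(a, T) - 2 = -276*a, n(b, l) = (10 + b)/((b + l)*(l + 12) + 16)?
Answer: -1/135038 ≈ -7.4053e-6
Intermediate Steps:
n(b, l) = (10 + b)/(16 + (12 + l)*(b + l)) (n(b, l) = (10 + b)/((b + l)*(12 + l) + 16) = (10 + b)/((12 + l)*(b + l) + 16) = (10 + b)/(16 + (12 + l)*(b + l)))
s(a, T) = 2 - 276*a
1/(s(492, n(-19, -8)) + A(376)) = 1/((2 - 276*492) + 2*376) = 1/((2 - 135792) + 752) = 1/(-135790 + 752) = 1/(-135038) = -1/135038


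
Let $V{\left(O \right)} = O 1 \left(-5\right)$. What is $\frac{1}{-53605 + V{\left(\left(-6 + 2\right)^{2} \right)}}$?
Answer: $- \frac{1}{53685} \approx -1.8627 \cdot 10^{-5}$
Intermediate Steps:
$V{\left(O \right)} = - 5 O$ ($V{\left(O \right)} = O \left(-5\right) = - 5 O$)
$\frac{1}{-53605 + V{\left(\left(-6 + 2\right)^{2} \right)}} = \frac{1}{-53605 - 5 \left(-6 + 2\right)^{2}} = \frac{1}{-53605 - 5 \left(-4\right)^{2}} = \frac{1}{-53605 - 80} = \frac{1}{-53685} = - \frac{1}{53685}$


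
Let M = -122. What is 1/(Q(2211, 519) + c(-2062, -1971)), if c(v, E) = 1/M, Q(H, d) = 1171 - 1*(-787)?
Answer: 122/238875 ≈ 0.00051073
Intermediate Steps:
Q(H, d) = 1958 (Q(H, d) = 1171 + 787 = 1958)
c(v, E) = -1/122 (c(v, E) = 1/(-122) = -1/122)
1/(Q(2211, 519) + c(-2062, -1971)) = 1/(1958 - 1/122) = 1/(238875/122) = 122/238875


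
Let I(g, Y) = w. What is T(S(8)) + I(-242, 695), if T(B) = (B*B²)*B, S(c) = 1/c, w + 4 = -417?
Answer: -1724415/4096 ≈ -421.00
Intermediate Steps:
w = -421 (w = -4 - 417 = -421)
I(g, Y) = -421
T(B) = B⁴ (T(B) = B³*B = B⁴)
T(S(8)) + I(-242, 695) = (1/8)⁴ - 421 = (⅛)⁴ - 421 = 1/4096 - 421 = -1724415/4096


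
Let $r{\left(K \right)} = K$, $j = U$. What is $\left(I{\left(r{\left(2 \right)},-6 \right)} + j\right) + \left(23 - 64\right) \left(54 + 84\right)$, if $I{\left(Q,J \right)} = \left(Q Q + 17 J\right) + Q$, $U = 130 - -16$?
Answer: $-5608$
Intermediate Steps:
$U = 146$ ($U = 130 + 16 = 146$)
$j = 146$
$I{\left(Q,J \right)} = Q + Q^{2} + 17 J$ ($I{\left(Q,J \right)} = \left(Q^{2} + 17 J\right) + Q = Q + Q^{2} + 17 J$)
$\left(I{\left(r{\left(2 \right)},-6 \right)} + j\right) + \left(23 - 64\right) \left(54 + 84\right) = \left(\left(2 + 2^{2} + 17 \left(-6\right)\right) + 146\right) + \left(23 - 64\right) \left(54 + 84\right) = \left(\left(2 + 4 - 102\right) + 146\right) - 5658 = \left(-96 + 146\right) - 5658 = 50 - 5658 = -5608$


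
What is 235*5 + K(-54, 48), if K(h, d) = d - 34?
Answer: 1189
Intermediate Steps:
K(h, d) = -34 + d
235*5 + K(-54, 48) = 235*5 + (-34 + 48) = 1175 + 14 = 1189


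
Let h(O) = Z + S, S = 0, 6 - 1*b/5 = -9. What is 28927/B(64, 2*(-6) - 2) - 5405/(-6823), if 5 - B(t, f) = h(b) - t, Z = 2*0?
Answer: 197741866/470787 ≈ 420.02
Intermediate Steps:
b = 75 (b = 30 - 5*(-9) = 30 + 45 = 75)
Z = 0
h(O) = 0 (h(O) = 0 + 0 = 0)
B(t, f) = 5 + t (B(t, f) = 5 - (0 - t) = 5 - (-1)*t = 5 + t)
28927/B(64, 2*(-6) - 2) - 5405/(-6823) = 28927/(5 + 64) - 5405/(-6823) = 28927/69 - 5405*(-1/6823) = 28927*(1/69) + 5405/6823 = 28927/69 + 5405/6823 = 197741866/470787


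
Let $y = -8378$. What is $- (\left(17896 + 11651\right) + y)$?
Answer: $-21169$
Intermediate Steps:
$- (\left(17896 + 11651\right) + y) = - (\left(17896 + 11651\right) - 8378) = - (29547 - 8378) = \left(-1\right) 21169 = -21169$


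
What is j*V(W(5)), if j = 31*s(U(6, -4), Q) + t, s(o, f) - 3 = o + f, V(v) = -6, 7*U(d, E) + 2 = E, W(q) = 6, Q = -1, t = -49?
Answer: 570/7 ≈ 81.429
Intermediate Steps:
U(d, E) = -2/7 + E/7
s(o, f) = 3 + f + o (s(o, f) = 3 + (o + f) = 3 + (f + o) = 3 + f + o)
j = -95/7 (j = 31*(3 - 1 + (-2/7 + (1/7)*(-4))) - 49 = 31*(3 - 1 + (-2/7 - 4/7)) - 49 = 31*(3 - 1 - 6/7) - 49 = 31*(8/7) - 49 = 248/7 - 49 = -95/7 ≈ -13.571)
j*V(W(5)) = -95/7*(-6) = 570/7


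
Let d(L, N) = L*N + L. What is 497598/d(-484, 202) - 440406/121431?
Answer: -17282432175/1988473102 ≈ -8.6913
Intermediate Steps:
d(L, N) = L + L*N
497598/d(-484, 202) - 440406/121431 = 497598/((-484*(1 + 202))) - 440406/121431 = 497598/((-484*203)) - 440406*1/121431 = 497598/(-98252) - 146802/40477 = 497598*(-1/98252) - 146802/40477 = -248799/49126 - 146802/40477 = -17282432175/1988473102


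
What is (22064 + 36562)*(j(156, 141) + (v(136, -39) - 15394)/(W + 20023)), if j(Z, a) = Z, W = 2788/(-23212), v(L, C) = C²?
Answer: 58774413064141/6455154 ≈ 9.1050e+6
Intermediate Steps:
W = -697/5803 (W = 2788*(-1/23212) = -697/5803 ≈ -0.12011)
(22064 + 36562)*(j(156, 141) + (v(136, -39) - 15394)/(W + 20023)) = (22064 + 36562)*(156 + ((-39)² - 15394)/(-697/5803 + 20023)) = 58626*(156 + (1521 - 15394)/(116192772/5803)) = 58626*(156 - 13873*5803/116192772) = 58626*(156 - 80505019/116192772) = 58626*(18045567413/116192772) = 58774413064141/6455154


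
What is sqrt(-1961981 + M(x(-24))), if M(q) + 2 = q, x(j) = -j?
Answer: I*sqrt(1961959) ≈ 1400.7*I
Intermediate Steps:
M(q) = -2 + q
sqrt(-1961981 + M(x(-24))) = sqrt(-1961981 + (-2 - 1*(-24))) = sqrt(-1961981 + (-2 + 24)) = sqrt(-1961981 + 22) = sqrt(-1961959) = I*sqrt(1961959)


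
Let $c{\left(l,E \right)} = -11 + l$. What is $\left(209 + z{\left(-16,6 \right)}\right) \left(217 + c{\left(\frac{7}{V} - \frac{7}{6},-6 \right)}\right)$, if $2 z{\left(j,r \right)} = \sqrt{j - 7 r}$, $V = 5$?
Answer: $\frac{1293083}{30} + \frac{6187 i \sqrt{58}}{60} \approx 43103.0 + 785.31 i$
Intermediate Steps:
$z{\left(j,r \right)} = \frac{\sqrt{j - 7 r}}{2}$
$\left(209 + z{\left(-16,6 \right)}\right) \left(217 + c{\left(\frac{7}{V} - \frac{7}{6},-6 \right)}\right) = \left(209 + \frac{\sqrt{-16 - 42}}{2}\right) \left(217 + \left(-11 + \left(\frac{7}{5} - \frac{7}{6}\right)\right)\right) = \left(209 + \frac{\sqrt{-16 - 42}}{2}\right) \left(217 + \left(-11 + \left(7 \cdot \frac{1}{5} - \frac{7}{6}\right)\right)\right) = \left(209 + \frac{\sqrt{-58}}{2}\right) \left(217 + \left(-11 + \left(\frac{7}{5} - \frac{7}{6}\right)\right)\right) = \left(209 + \frac{i \sqrt{58}}{2}\right) \left(217 + \left(-11 + \frac{7}{30}\right)\right) = \left(209 + \frac{i \sqrt{58}}{2}\right) \left(217 - \frac{323}{30}\right) = \left(209 + \frac{i \sqrt{58}}{2}\right) \frac{6187}{30} = \frac{1293083}{30} + \frac{6187 i \sqrt{58}}{60}$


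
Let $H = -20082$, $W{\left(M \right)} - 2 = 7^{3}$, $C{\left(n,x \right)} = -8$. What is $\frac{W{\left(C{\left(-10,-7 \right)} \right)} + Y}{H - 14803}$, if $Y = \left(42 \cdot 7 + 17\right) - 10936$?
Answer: $\frac{2056}{6977} \approx 0.29468$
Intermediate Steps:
$W{\left(M \right)} = 345$ ($W{\left(M \right)} = 2 + 7^{3} = 2 + 343 = 345$)
$Y = -10625$ ($Y = \left(294 + 17\right) - 10936 = 311 - 10936 = -10625$)
$\frac{W{\left(C{\left(-10,-7 \right)} \right)} + Y}{H - 14803} = \frac{345 - 10625}{-20082 - 14803} = - \frac{10280}{-34885} = \left(-10280\right) \left(- \frac{1}{34885}\right) = \frac{2056}{6977}$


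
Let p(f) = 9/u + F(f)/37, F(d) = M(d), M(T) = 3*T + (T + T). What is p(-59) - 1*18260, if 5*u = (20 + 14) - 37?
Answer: -676470/37 ≈ -18283.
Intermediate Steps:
M(T) = 5*T (M(T) = 3*T + 2*T = 5*T)
F(d) = 5*d
u = -3/5 (u = ((20 + 14) - 37)/5 = (34 - 37)/5 = (1/5)*(-3) = -3/5 ≈ -0.60000)
p(f) = -15 + 5*f/37 (p(f) = 9/(-3/5) + (5*f)/37 = 9*(-5/3) + (5*f)*(1/37) = -15 + 5*f/37)
p(-59) - 1*18260 = (-15 + (5/37)*(-59)) - 1*18260 = (-15 - 295/37) - 18260 = -850/37 - 18260 = -676470/37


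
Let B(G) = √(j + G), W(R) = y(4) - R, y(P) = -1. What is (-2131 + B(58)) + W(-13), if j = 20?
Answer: -2119 + √78 ≈ -2110.2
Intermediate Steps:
W(R) = -1 - R
B(G) = √(20 + G)
(-2131 + B(58)) + W(-13) = (-2131 + √(20 + 58)) + (-1 - 1*(-13)) = (-2131 + √78) + (-1 + 13) = (-2131 + √78) + 12 = -2119 + √78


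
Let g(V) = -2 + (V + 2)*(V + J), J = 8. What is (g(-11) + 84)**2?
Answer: 11881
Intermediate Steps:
g(V) = -2 + (2 + V)*(8 + V) (g(V) = -2 + (V + 2)*(V + 8) = -2 + (2 + V)*(8 + V))
(g(-11) + 84)**2 = ((14 + (-11)**2 + 10*(-11)) + 84)**2 = ((14 + 121 - 110) + 84)**2 = (25 + 84)**2 = 109**2 = 11881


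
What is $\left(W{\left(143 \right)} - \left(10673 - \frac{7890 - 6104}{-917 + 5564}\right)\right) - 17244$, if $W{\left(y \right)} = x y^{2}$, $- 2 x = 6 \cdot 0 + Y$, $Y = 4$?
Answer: $- \frac{319781519}{4647} \approx -68815.0$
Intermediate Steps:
$x = -2$ ($x = - \frac{6 \cdot 0 + 4}{2} = - \frac{0 + 4}{2} = \left(- \frac{1}{2}\right) 4 = -2$)
$W{\left(y \right)} = - 2 y^{2}$
$\left(W{\left(143 \right)} - \left(10673 - \frac{7890 - 6104}{-917 + 5564}\right)\right) - 17244 = \left(- 2 \cdot 143^{2} - \left(10673 - \frac{7890 - 6104}{-917 + 5564}\right)\right) - 17244 = \left(\left(-2\right) 20449 - \left(10673 - \frac{1786}{4647}\right)\right) - 17244 = \left(-40898 + \left(1786 \cdot \frac{1}{4647} - 10673\right)\right) - 17244 = \left(-40898 + \left(\frac{1786}{4647} - 10673\right)\right) - 17244 = \left(-40898 - \frac{49595645}{4647}\right) - 17244 = - \frac{239648651}{4647} - 17244 = - \frac{319781519}{4647}$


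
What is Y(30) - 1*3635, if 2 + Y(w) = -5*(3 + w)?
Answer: -3802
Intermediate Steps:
Y(w) = -17 - 5*w (Y(w) = -2 - 5*(3 + w) = -2 + (-15 - 5*w) = -17 - 5*w)
Y(30) - 1*3635 = (-17 - 5*30) - 1*3635 = (-17 - 150) - 3635 = -167 - 3635 = -3802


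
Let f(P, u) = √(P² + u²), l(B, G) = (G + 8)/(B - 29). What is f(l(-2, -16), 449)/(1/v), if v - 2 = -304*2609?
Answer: -3965670*√7749545/31 ≈ -3.5612e+8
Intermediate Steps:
l(B, G) = (8 + G)/(-29 + B)
v = -793134 (v = 2 - 304*2609 = 2 - 793136 = -793134)
f(l(-2, -16), 449)/(1/v) = √(((8 - 16)/(-29 - 2))² + 449²)/(1/(-793134)) = √((-8/(-31))² + 201601)/(-1/793134) = √((-1/31*(-8))² + 201601)*(-793134) = √((8/31)² + 201601)*(-793134) = √(64/961 + 201601)*(-793134) = √(193738625/961)*(-793134) = (5*√7749545/31)*(-793134) = -3965670*√7749545/31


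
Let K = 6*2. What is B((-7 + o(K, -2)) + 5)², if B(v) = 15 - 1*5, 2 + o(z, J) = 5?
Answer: 100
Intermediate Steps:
K = 12
o(z, J) = 3 (o(z, J) = -2 + 5 = 3)
B(v) = 10 (B(v) = 15 - 5 = 10)
B((-7 + o(K, -2)) + 5)² = 10² = 100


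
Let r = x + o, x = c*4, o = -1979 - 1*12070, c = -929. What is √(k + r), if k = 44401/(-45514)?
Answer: 13*I*√4444227534/6502 ≈ 133.29*I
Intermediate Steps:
o = -14049 (o = -1979 - 12070 = -14049)
x = -3716 (x = -929*4 = -3716)
r = -17765 (r = -3716 - 14049 = -17765)
k = -6343/6502 (k = 44401*(-1/45514) = -6343/6502 ≈ -0.97555)
√(k + r) = √(-6343/6502 - 17765) = √(-115514373/6502) = 13*I*√4444227534/6502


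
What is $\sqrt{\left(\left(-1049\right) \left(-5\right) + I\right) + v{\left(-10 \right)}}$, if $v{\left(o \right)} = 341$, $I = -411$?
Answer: $15 \sqrt{23} \approx 71.938$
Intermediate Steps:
$\sqrt{\left(\left(-1049\right) \left(-5\right) + I\right) + v{\left(-10 \right)}} = \sqrt{\left(\left(-1049\right) \left(-5\right) - 411\right) + 341} = \sqrt{\left(5245 - 411\right) + 341} = \sqrt{4834 + 341} = \sqrt{5175} = 15 \sqrt{23}$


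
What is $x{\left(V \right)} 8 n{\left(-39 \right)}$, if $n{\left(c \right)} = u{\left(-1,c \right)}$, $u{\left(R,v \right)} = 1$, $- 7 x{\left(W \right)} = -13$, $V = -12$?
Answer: $\frac{104}{7} \approx 14.857$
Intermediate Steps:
$x{\left(W \right)} = \frac{13}{7}$ ($x{\left(W \right)} = \left(- \frac{1}{7}\right) \left(-13\right) = \frac{13}{7}$)
$n{\left(c \right)} = 1$
$x{\left(V \right)} 8 n{\left(-39 \right)} = \frac{13}{7} \cdot 8 \cdot 1 = \frac{104}{7} \cdot 1 = \frac{104}{7}$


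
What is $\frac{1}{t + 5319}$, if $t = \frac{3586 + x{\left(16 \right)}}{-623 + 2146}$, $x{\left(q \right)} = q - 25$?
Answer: $\frac{1523}{8104414} \approx 0.00018792$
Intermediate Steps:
$x{\left(q \right)} = -25 + q$ ($x{\left(q \right)} = q - 25 = -25 + q$)
$t = \frac{3577}{1523}$ ($t = \frac{3586 + \left(-25 + 16\right)}{-623 + 2146} = \frac{3586 - 9}{1523} = 3577 \cdot \frac{1}{1523} = \frac{3577}{1523} \approx 2.3487$)
$\frac{1}{t + 5319} = \frac{1}{\frac{3577}{1523} + 5319} = \frac{1}{\frac{8104414}{1523}} = \frac{1523}{8104414}$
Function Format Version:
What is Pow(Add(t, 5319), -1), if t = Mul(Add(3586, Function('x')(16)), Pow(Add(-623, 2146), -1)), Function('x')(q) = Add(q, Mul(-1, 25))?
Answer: Rational(1523, 8104414) ≈ 0.00018792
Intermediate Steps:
Function('x')(q) = Add(-25, q) (Function('x')(q) = Add(q, -25) = Add(-25, q))
t = Rational(3577, 1523) (t = Mul(Add(3586, Add(-25, 16)), Pow(Add(-623, 2146), -1)) = Mul(Add(3586, -9), Pow(1523, -1)) = Mul(3577, Rational(1, 1523)) = Rational(3577, 1523) ≈ 2.3487)
Pow(Add(t, 5319), -1) = Pow(Add(Rational(3577, 1523), 5319), -1) = Pow(Rational(8104414, 1523), -1) = Rational(1523, 8104414)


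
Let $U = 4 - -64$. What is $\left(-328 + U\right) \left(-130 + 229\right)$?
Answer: $-25740$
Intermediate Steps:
$U = 68$ ($U = 4 + 64 = 68$)
$\left(-328 + U\right) \left(-130 + 229\right) = \left(-328 + 68\right) \left(-130 + 229\right) = \left(-260\right) 99 = -25740$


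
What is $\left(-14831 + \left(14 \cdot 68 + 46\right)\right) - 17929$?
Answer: $-31762$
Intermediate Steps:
$\left(-14831 + \left(14 \cdot 68 + 46\right)\right) - 17929 = \left(-14831 + \left(952 + 46\right)\right) - 17929 = \left(-14831 + 998\right) - 17929 = -13833 - 17929 = -31762$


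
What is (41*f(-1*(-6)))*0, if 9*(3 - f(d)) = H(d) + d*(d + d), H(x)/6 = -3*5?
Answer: 0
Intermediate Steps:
H(x) = -90 (H(x) = 6*(-3*5) = 6*(-15) = -90)
f(d) = 13 - 2*d²/9 (f(d) = 3 - (-90 + d*(d + d))/9 = 3 - (-90 + d*(2*d))/9 = 3 - (-90 + 2*d²)/9 = 3 + (10 - 2*d²/9) = 13 - 2*d²/9)
(41*f(-1*(-6)))*0 = (41*(13 - 2*(-1*(-6))²/9))*0 = (41*(13 - 2/9*6²))*0 = (41*(13 - 2/9*36))*0 = (41*(13 - 8))*0 = (41*5)*0 = 205*0 = 0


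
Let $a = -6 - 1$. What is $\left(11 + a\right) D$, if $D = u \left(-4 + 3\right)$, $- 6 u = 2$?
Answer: $\frac{4}{3} \approx 1.3333$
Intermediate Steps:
$u = - \frac{1}{3}$ ($u = \left(- \frac{1}{6}\right) 2 = - \frac{1}{3} \approx -0.33333$)
$a = -7$
$D = \frac{1}{3}$ ($D = - \frac{-4 + 3}{3} = \left(- \frac{1}{3}\right) \left(-1\right) = \frac{1}{3} \approx 0.33333$)
$\left(11 + a\right) D = \left(11 - 7\right) \frac{1}{3} = 4 \cdot \frac{1}{3} = \frac{4}{3}$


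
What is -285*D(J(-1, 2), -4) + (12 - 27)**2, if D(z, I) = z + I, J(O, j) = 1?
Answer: 1080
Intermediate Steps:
D(z, I) = I + z
-285*D(J(-1, 2), -4) + (12 - 27)**2 = -285*(-4 + 1) + (12 - 27)**2 = -285*(-3) + (-15)**2 = 855 + 225 = 1080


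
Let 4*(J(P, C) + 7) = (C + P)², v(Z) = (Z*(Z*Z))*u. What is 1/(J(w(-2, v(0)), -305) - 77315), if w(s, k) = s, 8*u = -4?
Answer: -4/215039 ≈ -1.8601e-5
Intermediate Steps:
u = -½ (u = (⅛)*(-4) = -½ ≈ -0.50000)
v(Z) = -Z³/2 (v(Z) = (Z*(Z*Z))*(-½) = (Z*Z²)*(-½) = Z³*(-½) = -Z³/2)
J(P, C) = -7 + (C + P)²/4
1/(J(w(-2, v(0)), -305) - 77315) = 1/((-7 + (-305 - 2)²/4) - 77315) = 1/((-7 + (¼)*(-307)²) - 77315) = 1/((-7 + (¼)*94249) - 77315) = 1/((-7 + 94249/4) - 77315) = 1/(94221/4 - 77315) = 1/(-215039/4) = -4/215039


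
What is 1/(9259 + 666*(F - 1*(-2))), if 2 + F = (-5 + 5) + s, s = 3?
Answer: 1/11257 ≈ 8.8834e-5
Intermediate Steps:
F = 1 (F = -2 + ((-5 + 5) + 3) = -2 + (0 + 3) = -2 + 3 = 1)
1/(9259 + 666*(F - 1*(-2))) = 1/(9259 + 666*(1 - 1*(-2))) = 1/(9259 + 666*(1 + 2)) = 1/(9259 + 666*3) = 1/(9259 + 1998) = 1/11257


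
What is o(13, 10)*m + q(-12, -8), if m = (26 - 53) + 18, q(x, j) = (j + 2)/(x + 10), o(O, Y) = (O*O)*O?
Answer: -19770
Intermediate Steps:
o(O, Y) = O³ (o(O, Y) = O²*O = O³)
q(x, j) = (2 + j)/(10 + x)
m = -9 (m = -27 + 18 = -9)
o(13, 10)*m + q(-12, -8) = 13³*(-9) + (2 - 8)/(10 - 12) = 2197*(-9) - 6/(-2) = -19773 - ½*(-6) = -19773 + 3 = -19770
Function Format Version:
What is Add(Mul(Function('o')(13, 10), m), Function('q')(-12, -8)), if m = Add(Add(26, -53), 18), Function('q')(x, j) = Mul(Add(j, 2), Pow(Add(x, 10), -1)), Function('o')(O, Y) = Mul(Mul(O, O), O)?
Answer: -19770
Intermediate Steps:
Function('o')(O, Y) = Pow(O, 3) (Function('o')(O, Y) = Mul(Pow(O, 2), O) = Pow(O, 3))
Function('q')(x, j) = Mul(Pow(Add(10, x), -1), Add(2, j)) (Function('q')(x, j) = Mul(Add(2, j), Pow(Add(10, x), -1)) = Mul(Pow(Add(10, x), -1), Add(2, j)))
m = -9 (m = Add(-27, 18) = -9)
Add(Mul(Function('o')(13, 10), m), Function('q')(-12, -8)) = Add(Mul(Pow(13, 3), -9), Mul(Pow(Add(10, -12), -1), Add(2, -8))) = Add(Mul(2197, -9), Mul(Pow(-2, -1), -6)) = Add(-19773, Mul(Rational(-1, 2), -6)) = Add(-19773, 3) = -19770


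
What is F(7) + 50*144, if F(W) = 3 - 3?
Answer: 7200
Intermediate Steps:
F(W) = 0
F(7) + 50*144 = 0 + 50*144 = 0 + 7200 = 7200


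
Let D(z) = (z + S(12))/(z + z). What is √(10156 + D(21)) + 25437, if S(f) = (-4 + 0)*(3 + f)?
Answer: 25437 + √1990394/14 ≈ 25538.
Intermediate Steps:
S(f) = -12 - 4*f (S(f) = -4*(3 + f) = -12 - 4*f)
D(z) = (-60 + z)/(2*z) (D(z) = (z + (-12 - 4*12))/(z + z) = (z + (-12 - 48))/((2*z)) = (z - 60)*(1/(2*z)) = (-60 + z)*(1/(2*z)) = (-60 + z)/(2*z))
√(10156 + D(21)) + 25437 = √(10156 + (½)*(-60 + 21)/21) + 25437 = √(10156 + (½)*(1/21)*(-39)) + 25437 = √(10156 - 13/14) + 25437 = √(142171/14) + 25437 = √1990394/14 + 25437 = 25437 + √1990394/14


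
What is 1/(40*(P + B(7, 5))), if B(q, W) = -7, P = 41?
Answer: 1/1360 ≈ 0.00073529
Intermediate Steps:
1/(40*(P + B(7, 5))) = 1/(40*(41 - 7)) = 1/(40*34) = 1/1360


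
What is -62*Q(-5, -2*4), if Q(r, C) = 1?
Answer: -62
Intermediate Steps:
-62*Q(-5, -2*4) = -62*1 = -62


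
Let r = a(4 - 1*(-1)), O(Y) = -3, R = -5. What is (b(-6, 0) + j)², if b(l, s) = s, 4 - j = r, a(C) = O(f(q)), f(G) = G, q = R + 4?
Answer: 49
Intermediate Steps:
q = -1 (q = -5 + 4 = -1)
a(C) = -3
r = -3
j = 7 (j = 4 - 1*(-3) = 4 + 3 = 7)
(b(-6, 0) + j)² = (0 + 7)² = 7² = 49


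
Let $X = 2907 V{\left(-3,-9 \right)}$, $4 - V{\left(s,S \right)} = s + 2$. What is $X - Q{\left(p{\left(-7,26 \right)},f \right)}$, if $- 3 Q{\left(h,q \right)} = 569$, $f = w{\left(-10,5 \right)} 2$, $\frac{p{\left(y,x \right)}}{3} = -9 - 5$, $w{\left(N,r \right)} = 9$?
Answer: $\frac{44174}{3} \approx 14725.0$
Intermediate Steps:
$V{\left(s,S \right)} = 2 - s$ ($V{\left(s,S \right)} = 4 - \left(s + 2\right) = 4 - \left(2 + s\right) = 2 - s$)
$p{\left(y,x \right)} = -42$ ($p{\left(y,x \right)} = 3 \left(-9 - 5\right) = 3 \left(-14\right) = -42$)
$f = 18$ ($f = 9 \cdot 2 = 18$)
$Q{\left(h,q \right)} = - \frac{569}{3}$ ($Q{\left(h,q \right)} = \left(- \frac{1}{3}\right) 569 = - \frac{569}{3}$)
$X = 14535$ ($X = 2907 \left(2 - -3\right) = 2907 \left(2 + 3\right) = 2907 \cdot 5 = 14535$)
$X - Q{\left(p{\left(-7,26 \right)},f \right)} = 14535 - - \frac{569}{3} = 14535 + \frac{569}{3} = \frac{44174}{3}$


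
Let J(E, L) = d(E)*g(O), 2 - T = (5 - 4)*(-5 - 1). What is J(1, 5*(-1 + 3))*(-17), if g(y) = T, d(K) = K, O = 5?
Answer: -136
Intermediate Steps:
T = 8 (T = 2 - (5 - 4)*(-5 - 1) = 2 - (-6) = 2 - 1*(-6) = 2 + 6 = 8)
g(y) = 8
J(E, L) = 8*E (J(E, L) = E*8 = 8*E)
J(1, 5*(-1 + 3))*(-17) = (8*1)*(-17) = 8*(-17) = -136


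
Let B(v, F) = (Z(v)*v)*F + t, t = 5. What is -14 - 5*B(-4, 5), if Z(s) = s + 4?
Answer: -39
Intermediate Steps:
Z(s) = 4 + s
B(v, F) = 5 + F*v*(4 + v) (B(v, F) = ((4 + v)*v)*F + 5 = (v*(4 + v))*F + 5 = F*v*(4 + v) + 5 = 5 + F*v*(4 + v))
-14 - 5*B(-4, 5) = -14 - 5*(5 + 5*(-4)*(4 - 4)) = -14 - 5*(5 + 5*(-4)*0) = -14 - 5*(5 + 0) = -14 - 5*5 = -14 - 25 = -39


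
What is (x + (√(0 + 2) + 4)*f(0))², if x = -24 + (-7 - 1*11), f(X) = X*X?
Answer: 1764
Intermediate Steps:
f(X) = X²
x = -42 (x = -24 + (-7 - 11) = -24 - 18 = -42)
(x + (√(0 + 2) + 4)*f(0))² = (-42 + (√(0 + 2) + 4)*0²)² = (-42 + (√2 + 4)*0)² = (-42 + (4 + √2)*0)² = (-42 + 0)² = (-42)² = 1764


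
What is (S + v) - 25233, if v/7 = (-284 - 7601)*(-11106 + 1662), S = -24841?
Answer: 521211506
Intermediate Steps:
v = 521261580 (v = 7*((-284 - 7601)*(-11106 + 1662)) = 7*(-7885*(-9444)) = 7*74465940 = 521261580)
(S + v) - 25233 = (-24841 + 521261580) - 25233 = 521236739 - 25233 = 521211506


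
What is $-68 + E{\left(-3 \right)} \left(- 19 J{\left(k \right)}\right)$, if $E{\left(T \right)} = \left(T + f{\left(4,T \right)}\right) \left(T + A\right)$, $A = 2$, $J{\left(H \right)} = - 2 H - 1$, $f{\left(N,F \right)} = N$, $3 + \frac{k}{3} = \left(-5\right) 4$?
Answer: $2535$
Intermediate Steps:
$k = -69$ ($k = -9 + 3 \left(\left(-5\right) 4\right) = -9 + 3 \left(-20\right) = -9 - 60 = -69$)
$J{\left(H \right)} = -1 - 2 H$
$E{\left(T \right)} = \left(2 + T\right) \left(4 + T\right)$ ($E{\left(T \right)} = \left(T + 4\right) \left(T + 2\right) = \left(4 + T\right) \left(2 + T\right) = \left(2 + T\right) \left(4 + T\right)$)
$-68 + E{\left(-3 \right)} \left(- 19 J{\left(k \right)}\right) = -68 + \left(8 + \left(-3\right)^{2} + 6 \left(-3\right)\right) \left(- 19 \left(-1 - -138\right)\right) = -68 + \left(8 + 9 - 18\right) \left(- 19 \left(-1 + 138\right)\right) = -68 - \left(-19\right) 137 = -68 - -2603 = -68 + 2603 = 2535$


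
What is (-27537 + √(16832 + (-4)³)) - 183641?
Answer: -211178 + 8*√262 ≈ -2.1105e+5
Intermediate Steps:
(-27537 + √(16832 + (-4)³)) - 183641 = (-27537 + √(16832 - 64)) - 183641 = (-27537 + √16768) - 183641 = (-27537 + 8*√262) - 183641 = -211178 + 8*√262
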